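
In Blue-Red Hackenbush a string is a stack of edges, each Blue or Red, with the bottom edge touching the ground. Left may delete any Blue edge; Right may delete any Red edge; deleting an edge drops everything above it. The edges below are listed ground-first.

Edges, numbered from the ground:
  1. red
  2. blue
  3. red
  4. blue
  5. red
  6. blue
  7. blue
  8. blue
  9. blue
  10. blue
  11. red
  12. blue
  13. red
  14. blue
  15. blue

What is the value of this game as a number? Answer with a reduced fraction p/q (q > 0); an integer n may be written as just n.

-10281/16384

v_1 [r]  L=[—]  R=[0]  => -1
v_2 [rb]  L=[-1]  R=[0]  => -1/2
v_3 [rbr]  L=[-1]  R=[-1/2; 0]  => -3/4
v_4 [rbrb]  L=[-1; -3/4]  R=[-1/2; 0]  => -5/8
v_5 [rbrbr]  L=[-1; -3/4]  R=[-5/8; -1/2; 0]  => -11/16
v_6 [rbrbrb]  L=[-1; -3/4; -11/16]  R=[-5/8; -1/2; 0]  => -21/32
v_7 [rbrbrbb]  L=[-1; -3/4; -11/16; -21/32]  R=[-5/8; -1/2; 0]  => -41/64
v_8 [rbrbrbbb]  L=[-1; -3/4; -11/16; -21/32; -41/64]  R=[-5/8; -1/2; 0]  => -81/128
v_9 [rbrbrbbbb]  L=[-1; -3/4; -11/16; -21/32; -41/64; -81/128]  R=[-5/8; -1/2; 0]  => -161/256
v_10 [rbrbrbbbbb]  L=[-1; -3/4; -11/16; -21/32; -41/64; -81/128; -161/256]  R=[-5/8; -1/2; 0]  => -321/512
v_11 [rbrbrbbbbbr]  L=[-1; -3/4; -11/16; -21/32; -41/64; -81/128; -161/256]  R=[-321/512; -5/8; -1/2; 0]  => -643/1024
v_12 [rbrbrbbbbbrb]  L=[-1; -3/4; -11/16; -21/32; -41/64; -81/128; -161/256; -643/1024]  R=[-321/512; -5/8; -1/2; 0]  => -1285/2048
v_13 [rbrbrbbbbbrbr]  L=[-1; -3/4; -11/16; -21/32; -41/64; -81/128; -161/256; -643/1024]  R=[-1285/2048; -321/512; -5/8; -1/2; 0]  => -2571/4096
v_14 [rbrbrbbbbbrbrb]  L=[-1; -3/4; -11/16; -21/32; -41/64; -81/128; -161/256; -643/1024; -2571/4096]  R=[-1285/2048; -321/512; -5/8; -1/2; 0]  => -5141/8192
v_15 [rbrbrbbbbbrbrbb]  L=[-1; -3/4; -11/16; -21/32; -41/64; -81/128; -161/256; -643/1024; -2571/4096; -5141/8192]  R=[-1285/2048; -321/512; -5/8; -1/2; 0]  => -10281/16384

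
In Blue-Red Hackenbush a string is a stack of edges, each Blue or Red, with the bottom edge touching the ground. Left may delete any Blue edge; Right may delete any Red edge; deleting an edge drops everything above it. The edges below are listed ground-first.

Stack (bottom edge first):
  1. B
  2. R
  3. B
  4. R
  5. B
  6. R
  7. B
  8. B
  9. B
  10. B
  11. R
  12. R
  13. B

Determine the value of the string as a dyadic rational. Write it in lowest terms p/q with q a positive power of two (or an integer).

2803/4096

1 of 13 · B · max L 0 · min R +∞ gives 1
2 of 13 · BR · max L 0 · min R 1 gives 1/2
3 of 13 · BRB · max L 1/2 · min R 1 gives 3/4
4 of 13 · BRBR · max L 1/2 · min R 3/4 gives 5/8
5 of 13 · BRBRB · max L 5/8 · min R 3/4 gives 11/16
6 of 13 · BRBRBR · max L 5/8 · min R 11/16 gives 21/32
7 of 13 · BRBRBRB · max L 21/32 · min R 11/16 gives 43/64
8 of 13 · BRBRBRBB · max L 43/64 · min R 11/16 gives 87/128
9 of 13 · BRBRBRBBB · max L 87/128 · min R 11/16 gives 175/256
10 of 13 · BRBRBRBBBB · max L 175/256 · min R 11/16 gives 351/512
11 of 13 · BRBRBRBBBBR · max L 175/256 · min R 351/512 gives 701/1024
12 of 13 · BRBRBRBBBBRR · max L 175/256 · min R 701/1024 gives 1401/2048
13 of 13 · BRBRBRBBBBRRB · max L 1401/2048 · min R 701/1024 gives 2803/4096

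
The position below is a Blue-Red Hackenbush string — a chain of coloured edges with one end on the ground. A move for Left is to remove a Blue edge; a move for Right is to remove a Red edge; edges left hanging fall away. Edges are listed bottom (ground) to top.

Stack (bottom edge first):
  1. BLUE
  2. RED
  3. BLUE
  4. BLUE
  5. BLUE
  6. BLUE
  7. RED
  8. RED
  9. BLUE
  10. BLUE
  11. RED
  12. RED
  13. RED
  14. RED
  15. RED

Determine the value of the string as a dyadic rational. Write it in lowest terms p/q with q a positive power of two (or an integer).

15553/16384

Recurse on prefixes of the 15-edge string BLUE RED BLUE BLUE BLUE BLUE RED RED BLUE BLUE RED RED RED RED RED:
g(B) = { 0 | · } — 1
g(BR) = { 0 | 1 } — 1/2
g(BRB) = { 0,1/2 | 1 } — 3/4
g(BRBB) = { 0,1/2,3/4 | 1 } — 7/8
g(BRBBB) = { 0,1/2,3/4,7/8 | 1 } — 15/16
g(BRBBBB) = { 0,1/2,3/4,7/8,15/16 | 1 } — 31/32
g(BRBBBBR) = { 0,1/2,3/4,7/8,15/16 | 31/32,1 } — 61/64
g(BRBBBBRR) = { 0,1/2,3/4,7/8,15/16 | 61/64,31/32,1 } — 121/128
g(BRBBBBRRB) = { 0,1/2,3/4,7/8,15/16,121/128 | 61/64,31/32,1 } — 243/256
g(BRBBBBRRBB) = { 0,1/2,3/4,7/8,15/16,121/128,243/256 | 61/64,31/32,1 } — 487/512
g(BRBBBBRRBBR) = { 0,1/2,3/4,7/8,15/16,121/128,243/256 | 487/512,61/64,31/32,1 } — 973/1024
g(BRBBBBRRBBRR) = { 0,1/2,3/4,7/8,15/16,121/128,243/256 | 973/1024,487/512,61/64,31/32,1 } — 1945/2048
g(BRBBBBRRBBRRR) = { 0,1/2,3/4,7/8,15/16,121/128,243/256 | 1945/2048,973/1024,487/512,61/64,31/32,1 } — 3889/4096
g(BRBBBBRRBBRRRR) = { 0,1/2,3/4,7/8,15/16,121/128,243/256 | 3889/4096,1945/2048,973/1024,487/512,61/64,31/32,1 } — 7777/8192
g(BRBBBBRRBBRRRRR) = { 0,1/2,3/4,7/8,15/16,121/128,243/256 | 7777/8192,3889/4096,1945/2048,973/1024,487/512,61/64,31/32,1 } — 15553/16384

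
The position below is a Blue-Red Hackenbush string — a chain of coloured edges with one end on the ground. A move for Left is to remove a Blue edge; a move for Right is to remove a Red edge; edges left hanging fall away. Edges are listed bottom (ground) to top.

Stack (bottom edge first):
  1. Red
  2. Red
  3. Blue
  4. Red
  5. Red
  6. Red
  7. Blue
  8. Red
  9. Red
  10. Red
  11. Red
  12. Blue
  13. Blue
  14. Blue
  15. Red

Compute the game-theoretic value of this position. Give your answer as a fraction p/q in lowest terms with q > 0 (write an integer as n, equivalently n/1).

Build G(s[:k]) for k = 1..15, string s = Red Red Blue Red Red Red Blue Red Red Red Red Blue Blue Blue Red.
step 1: add Red to get R; options L={ · } R={ 0 } → -1
step 2: add Red to get RR; options L={ · } R={ -1, 0 } → -2
step 3: add Blue to get RRB; options L={ -2 } R={ -1, 0 } → -3/2
step 4: add Red to get RRBR; options L={ -2 } R={ -3/2, -1, 0 } → -7/4
step 5: add Red to get RRBRR; options L={ -2 } R={ -7/4, -3/2, -1, 0 } → -15/8
step 6: add Red to get RRBRRR; options L={ -2 } R={ -15/8, -7/4, -3/2, -1, 0 } → -31/16
step 7: add Blue to get RRBRRRB; options L={ -2, -31/16 } R={ -15/8, -7/4, -3/2, -1, 0 } → -61/32
step 8: add Red to get RRBRRRBR; options L={ -2, -31/16 } R={ -61/32, -15/8, -7/4, -3/2, -1, 0 } → -123/64
step 9: add Red to get RRBRRRBRR; options L={ -2, -31/16 } R={ -123/64, -61/32, -15/8, -7/4, -3/2, -1, 0 } → -247/128
step 10: add Red to get RRBRRRBRRR; options L={ -2, -31/16 } R={ -247/128, -123/64, -61/32, -15/8, -7/4, -3/2, -1, 0 } → -495/256
step 11: add Red to get RRBRRRBRRRR; options L={ -2, -31/16 } R={ -495/256, -247/128, -123/64, -61/32, -15/8, -7/4, -3/2, -1, 0 } → -991/512
step 12: add Blue to get RRBRRRBRRRRB; options L={ -2, -31/16, -991/512 } R={ -495/256, -247/128, -123/64, -61/32, -15/8, -7/4, -3/2, -1, 0 } → -1981/1024
step 13: add Blue to get RRBRRRBRRRRBB; options L={ -2, -31/16, -991/512, -1981/1024 } R={ -495/256, -247/128, -123/64, -61/32, -15/8, -7/4, -3/2, -1, 0 } → -3961/2048
step 14: add Blue to get RRBRRRBRRRRBBB; options L={ -2, -31/16, -991/512, -1981/1024, -3961/2048 } R={ -495/256, -247/128, -123/64, -61/32, -15/8, -7/4, -3/2, -1, 0 } → -7921/4096
step 15: add Red to get RRBRRRBRRRRBBBR; options L={ -2, -31/16, -991/512, -1981/1024, -3961/2048 } R={ -7921/4096, -495/256, -247/128, -123/64, -61/32, -15/8, -7/4, -3/2, -1, 0 } → -15843/8192

-15843/8192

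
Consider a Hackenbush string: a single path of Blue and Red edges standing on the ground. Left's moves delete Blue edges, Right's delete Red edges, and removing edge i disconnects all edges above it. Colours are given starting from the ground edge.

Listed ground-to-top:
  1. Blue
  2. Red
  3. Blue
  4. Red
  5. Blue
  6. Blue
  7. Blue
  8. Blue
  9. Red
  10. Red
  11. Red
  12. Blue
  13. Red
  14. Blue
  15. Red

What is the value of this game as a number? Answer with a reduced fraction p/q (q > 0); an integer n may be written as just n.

Build val(s[:k]) for k = 1..15, string s = Blue Red Blue Red Blue Blue Blue Blue Red Red Red Blue Red Blue Red.
B: Left { 0 }, Right { none } -> simplest 1
BR: Left { 0 }, Right { 1 } -> simplest 1/2
BRB: Left { 0 1/2 }, Right { 1 } -> simplest 3/4
BRBR: Left { 0 1/2 }, Right { 3/4 1 } -> simplest 5/8
BRBRB: Left { 0 1/2 5/8 }, Right { 3/4 1 } -> simplest 11/16
BRBRBB: Left { 0 1/2 5/8 11/16 }, Right { 3/4 1 } -> simplest 23/32
BRBRBBB: Left { 0 1/2 5/8 11/16 23/32 }, Right { 3/4 1 } -> simplest 47/64
BRBRBBBB: Left { 0 1/2 5/8 11/16 23/32 47/64 }, Right { 3/4 1 } -> simplest 95/128
BRBRBBBBR: Left { 0 1/2 5/8 11/16 23/32 47/64 }, Right { 95/128 3/4 1 } -> simplest 189/256
BRBRBBBBRR: Left { 0 1/2 5/8 11/16 23/32 47/64 }, Right { 189/256 95/128 3/4 1 } -> simplest 377/512
BRBRBBBBRRR: Left { 0 1/2 5/8 11/16 23/32 47/64 }, Right { 377/512 189/256 95/128 3/4 1 } -> simplest 753/1024
BRBRBBBBRRRB: Left { 0 1/2 5/8 11/16 23/32 47/64 753/1024 }, Right { 377/512 189/256 95/128 3/4 1 } -> simplest 1507/2048
BRBRBBBBRRRBR: Left { 0 1/2 5/8 11/16 23/32 47/64 753/1024 }, Right { 1507/2048 377/512 189/256 95/128 3/4 1 } -> simplest 3013/4096
BRBRBBBBRRRBRB: Left { 0 1/2 5/8 11/16 23/32 47/64 753/1024 3013/4096 }, Right { 1507/2048 377/512 189/256 95/128 3/4 1 } -> simplest 6027/8192
BRBRBBBBRRRBRBR: Left { 0 1/2 5/8 11/16 23/32 47/64 753/1024 3013/4096 }, Right { 6027/8192 1507/2048 377/512 189/256 95/128 3/4 1 } -> simplest 12053/16384

12053/16384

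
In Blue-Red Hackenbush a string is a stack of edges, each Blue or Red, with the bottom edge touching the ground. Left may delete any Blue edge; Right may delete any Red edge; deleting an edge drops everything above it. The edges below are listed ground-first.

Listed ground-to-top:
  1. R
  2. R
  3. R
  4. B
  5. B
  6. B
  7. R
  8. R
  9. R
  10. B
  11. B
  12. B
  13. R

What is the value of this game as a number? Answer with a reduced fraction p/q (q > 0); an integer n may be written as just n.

1 of 13 · R · max L −∞ · min R 0 = -1
2 of 13 · RR · max L −∞ · min R -1 = -2
3 of 13 · RRR · max L −∞ · min R -2 = -3
4 of 13 · RRRB · max L -3 · min R -2 = -5/2
5 of 13 · RRRBB · max L -5/2 · min R -2 = -9/4
6 of 13 · RRRBBB · max L -9/4 · min R -2 = -17/8
7 of 13 · RRRBBBR · max L -9/4 · min R -17/8 = -35/16
8 of 13 · RRRBBBRR · max L -9/4 · min R -35/16 = -71/32
9 of 13 · RRRBBBRRR · max L -9/4 · min R -71/32 = -143/64
10 of 13 · RRRBBBRRRB · max L -143/64 · min R -71/32 = -285/128
11 of 13 · RRRBBBRRRBB · max L -285/128 · min R -71/32 = -569/256
12 of 13 · RRRBBBRRRBBB · max L -569/256 · min R -71/32 = -1137/512
13 of 13 · RRRBBBRRRBBBR · max L -569/256 · min R -1137/512 = -2275/1024

-2275/1024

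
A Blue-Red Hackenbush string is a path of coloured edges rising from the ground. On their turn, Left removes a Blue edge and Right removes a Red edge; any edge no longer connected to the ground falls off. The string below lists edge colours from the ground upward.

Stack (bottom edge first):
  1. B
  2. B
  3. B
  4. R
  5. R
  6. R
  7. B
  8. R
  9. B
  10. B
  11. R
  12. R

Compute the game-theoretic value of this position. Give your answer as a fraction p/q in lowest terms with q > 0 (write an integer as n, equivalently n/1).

1113/512

Build g(s[:k]) for k = 1..12, string s = B B B R R R B R B B R R.
edge 1 of 12 (B): { 0 | ∅ } gives 1
edge 2 of 12 (B): { 0, 1 | ∅ } gives 2
edge 3 of 12 (B): { 0, 1, 2 | ∅ } gives 3
edge 4 of 12 (R): { 0, 1, 2 | 3 } gives 5/2
edge 5 of 12 (R): { 0, 1, 2 | 5/2, 3 } gives 9/4
edge 6 of 12 (R): { 0, 1, 2 | 9/4, 5/2, 3 } gives 17/8
edge 7 of 12 (B): { 0, 1, 2, 17/8 | 9/4, 5/2, 3 } gives 35/16
edge 8 of 12 (R): { 0, 1, 2, 17/8 | 35/16, 9/4, 5/2, 3 } gives 69/32
edge 9 of 12 (B): { 0, 1, 2, 17/8, 69/32 | 35/16, 9/4, 5/2, 3 } gives 139/64
edge 10 of 12 (B): { 0, 1, 2, 17/8, 69/32, 139/64 | 35/16, 9/4, 5/2, 3 } gives 279/128
edge 11 of 12 (R): { 0, 1, 2, 17/8, 69/32, 139/64 | 279/128, 35/16, 9/4, 5/2, 3 } gives 557/256
edge 12 of 12 (R): { 0, 1, 2, 17/8, 69/32, 139/64 | 557/256, 279/128, 35/16, 9/4, 5/2, 3 } gives 1113/512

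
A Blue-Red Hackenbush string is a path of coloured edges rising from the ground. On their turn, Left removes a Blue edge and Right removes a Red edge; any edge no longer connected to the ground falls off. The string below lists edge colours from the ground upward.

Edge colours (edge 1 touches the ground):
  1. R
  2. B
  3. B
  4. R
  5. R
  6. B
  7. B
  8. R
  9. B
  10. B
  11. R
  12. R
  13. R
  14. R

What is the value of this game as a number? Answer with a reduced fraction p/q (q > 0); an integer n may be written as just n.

Recurse on prefixes of the 14-edge string R B B R R B B R B B R R R R:
val(R) = { ∅ | 0 } ⇒ -1
val(RB) = { -1 | 0 } ⇒ -1/2
val(RBB) = { -1 -1/2 | 0 } ⇒ -1/4
val(RBBR) = { -1 -1/2 | -1/4 0 } ⇒ -3/8
val(RBBRR) = { -1 -1/2 | -3/8 -1/4 0 } ⇒ -7/16
val(RBBRRB) = { -1 -1/2 -7/16 | -3/8 -1/4 0 } ⇒ -13/32
val(RBBRRBB) = { -1 -1/2 -7/16 -13/32 | -3/8 -1/4 0 } ⇒ -25/64
val(RBBRRBBR) = { -1 -1/2 -7/16 -13/32 | -25/64 -3/8 -1/4 0 } ⇒ -51/128
val(RBBRRBBRB) = { -1 -1/2 -7/16 -13/32 -51/128 | -25/64 -3/8 -1/4 0 } ⇒ -101/256
val(RBBRRBBRBB) = { -1 -1/2 -7/16 -13/32 -51/128 -101/256 | -25/64 -3/8 -1/4 0 } ⇒ -201/512
val(RBBRRBBRBBR) = { -1 -1/2 -7/16 -13/32 -51/128 -101/256 | -201/512 -25/64 -3/8 -1/4 0 } ⇒ -403/1024
val(RBBRRBBRBBRR) = { -1 -1/2 -7/16 -13/32 -51/128 -101/256 | -403/1024 -201/512 -25/64 -3/8 -1/4 0 } ⇒ -807/2048
val(RBBRRBBRBBRRR) = { -1 -1/2 -7/16 -13/32 -51/128 -101/256 | -807/2048 -403/1024 -201/512 -25/64 -3/8 -1/4 0 } ⇒ -1615/4096
val(RBBRRBBRBBRRRR) = { -1 -1/2 -7/16 -13/32 -51/128 -101/256 | -1615/4096 -807/2048 -403/1024 -201/512 -25/64 -3/8 -1/4 0 } ⇒ -3231/8192

-3231/8192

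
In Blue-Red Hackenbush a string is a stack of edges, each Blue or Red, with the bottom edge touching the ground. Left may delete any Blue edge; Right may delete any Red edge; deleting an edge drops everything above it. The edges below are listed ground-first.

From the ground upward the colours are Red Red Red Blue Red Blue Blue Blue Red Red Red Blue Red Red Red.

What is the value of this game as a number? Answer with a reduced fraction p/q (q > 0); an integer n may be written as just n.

-10479/4096

val(R) = { none | 0 } gives -1
val(RR) = { none | -1 0 } gives -2
val(RRR) = { none | -2 -1 0 } gives -3
val(RRRB) = { -3 | -2 -1 0 } gives -5/2
val(RRRBR) = { -3 | -5/2 -2 -1 0 } gives -11/4
val(RRRBRB) = { -3 -11/4 | -5/2 -2 -1 0 } gives -21/8
val(RRRBRBB) = { -3 -11/4 -21/8 | -5/2 -2 -1 0 } gives -41/16
val(RRRBRBBB) = { -3 -11/4 -21/8 -41/16 | -5/2 -2 -1 0 } gives -81/32
val(RRRBRBBBR) = { -3 -11/4 -21/8 -41/16 | -81/32 -5/2 -2 -1 0 } gives -163/64
val(RRRBRBBBRR) = { -3 -11/4 -21/8 -41/16 | -163/64 -81/32 -5/2 -2 -1 0 } gives -327/128
val(RRRBRBBBRRR) = { -3 -11/4 -21/8 -41/16 | -327/128 -163/64 -81/32 -5/2 -2 -1 0 } gives -655/256
val(RRRBRBBBRRRB) = { -3 -11/4 -21/8 -41/16 -655/256 | -327/128 -163/64 -81/32 -5/2 -2 -1 0 } gives -1309/512
val(RRRBRBBBRRRBR) = { -3 -11/4 -21/8 -41/16 -655/256 | -1309/512 -327/128 -163/64 -81/32 -5/2 -2 -1 0 } gives -2619/1024
val(RRRBRBBBRRRBRR) = { -3 -11/4 -21/8 -41/16 -655/256 | -2619/1024 -1309/512 -327/128 -163/64 -81/32 -5/2 -2 -1 0 } gives -5239/2048
val(RRRBRBBBRRRBRRR) = { -3 -11/4 -21/8 -41/16 -655/256 | -5239/2048 -2619/1024 -1309/512 -327/128 -163/64 -81/32 -5/2 -2 -1 0 } gives -10479/4096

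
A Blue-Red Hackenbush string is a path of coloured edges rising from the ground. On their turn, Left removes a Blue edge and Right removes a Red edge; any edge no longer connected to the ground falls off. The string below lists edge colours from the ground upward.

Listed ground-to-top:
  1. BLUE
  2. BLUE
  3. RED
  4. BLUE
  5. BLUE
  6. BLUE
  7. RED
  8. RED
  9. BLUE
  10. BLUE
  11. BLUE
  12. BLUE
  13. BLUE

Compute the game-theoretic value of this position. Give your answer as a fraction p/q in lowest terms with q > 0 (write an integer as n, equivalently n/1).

3903/2048

step 1: add BLUE to get B; options L={ 0 } R={ (no moves) } => 1
step 2: add BLUE to get BB; options L={ 0 1 } R={ (no moves) } => 2
step 3: add RED to get BBR; options L={ 0 1 } R={ 2 } => 3/2
step 4: add BLUE to get BBRB; options L={ 0 1 3/2 } R={ 2 } => 7/4
step 5: add BLUE to get BBRBB; options L={ 0 1 3/2 7/4 } R={ 2 } => 15/8
step 6: add BLUE to get BBRBBB; options L={ 0 1 3/2 7/4 15/8 } R={ 2 } => 31/16
step 7: add RED to get BBRBBBR; options L={ 0 1 3/2 7/4 15/8 } R={ 31/16 2 } => 61/32
step 8: add RED to get BBRBBBRR; options L={ 0 1 3/2 7/4 15/8 } R={ 61/32 31/16 2 } => 121/64
step 9: add BLUE to get BBRBBBRRB; options L={ 0 1 3/2 7/4 15/8 121/64 } R={ 61/32 31/16 2 } => 243/128
step 10: add BLUE to get BBRBBBRRBB; options L={ 0 1 3/2 7/4 15/8 121/64 243/128 } R={ 61/32 31/16 2 } => 487/256
step 11: add BLUE to get BBRBBBRRBBB; options L={ 0 1 3/2 7/4 15/8 121/64 243/128 487/256 } R={ 61/32 31/16 2 } => 975/512
step 12: add BLUE to get BBRBBBRRBBBB; options L={ 0 1 3/2 7/4 15/8 121/64 243/128 487/256 975/512 } R={ 61/32 31/16 2 } => 1951/1024
step 13: add BLUE to get BBRBBBRRBBBBB; options L={ 0 1 3/2 7/4 15/8 121/64 243/128 487/256 975/512 1951/1024 } R={ 61/32 31/16 2 } => 3903/2048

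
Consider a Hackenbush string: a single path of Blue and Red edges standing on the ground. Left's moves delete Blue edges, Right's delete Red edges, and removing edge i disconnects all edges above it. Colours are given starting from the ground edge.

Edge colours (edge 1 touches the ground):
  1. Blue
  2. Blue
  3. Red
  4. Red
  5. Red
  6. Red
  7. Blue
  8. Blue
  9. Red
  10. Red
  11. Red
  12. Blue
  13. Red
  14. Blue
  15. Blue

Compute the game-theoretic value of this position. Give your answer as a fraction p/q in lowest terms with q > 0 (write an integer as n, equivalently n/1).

Recurse on prefixes of the 15-edge string Blue Blue Red Red Red Red Blue Blue Red Red Red Blue Red Blue Blue:
1 of 15 · B · max L 0 · min R +∞ gives 1
2 of 15 · BB · max L 1 · min R +∞ gives 2
3 of 15 · BBR · max L 1 · min R 2 gives 3/2
4 of 15 · BBRR · max L 1 · min R 3/2 gives 5/4
5 of 15 · BBRRR · max L 1 · min R 5/4 gives 9/8
6 of 15 · BBRRRR · max L 1 · min R 9/8 gives 17/16
7 of 15 · BBRRRRB · max L 17/16 · min R 9/8 gives 35/32
8 of 15 · BBRRRRBB · max L 35/32 · min R 9/8 gives 71/64
9 of 15 · BBRRRRBBR · max L 35/32 · min R 71/64 gives 141/128
10 of 15 · BBRRRRBBRR · max L 35/32 · min R 141/128 gives 281/256
11 of 15 · BBRRRRBBRRR · max L 35/32 · min R 281/256 gives 561/512
12 of 15 · BBRRRRBBRRRB · max L 561/512 · min R 281/256 gives 1123/1024
13 of 15 · BBRRRRBBRRRBR · max L 561/512 · min R 1123/1024 gives 2245/2048
14 of 15 · BBRRRRBBRRRBRB · max L 2245/2048 · min R 1123/1024 gives 4491/4096
15 of 15 · BBRRRRBBRRRBRBB · max L 4491/4096 · min R 1123/1024 gives 8983/8192

8983/8192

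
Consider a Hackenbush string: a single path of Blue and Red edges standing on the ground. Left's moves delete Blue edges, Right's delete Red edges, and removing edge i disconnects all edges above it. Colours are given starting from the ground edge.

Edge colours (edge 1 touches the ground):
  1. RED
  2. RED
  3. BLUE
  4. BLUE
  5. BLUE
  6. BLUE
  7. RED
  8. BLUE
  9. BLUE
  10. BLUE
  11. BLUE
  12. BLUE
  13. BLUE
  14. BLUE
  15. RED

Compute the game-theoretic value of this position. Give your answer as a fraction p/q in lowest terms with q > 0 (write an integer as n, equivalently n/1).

-8707/8192

1 of 15 · R · max L −∞ · min R 0 so -1
2 of 15 · RR · max L −∞ · min R -1 so -2
3 of 15 · RRB · max L -2 · min R -1 so -3/2
4 of 15 · RRBB · max L -3/2 · min R -1 so -5/4
5 of 15 · RRBBB · max L -5/4 · min R -1 so -9/8
6 of 15 · RRBBBB · max L -9/8 · min R -1 so -17/16
7 of 15 · RRBBBBR · max L -9/8 · min R -17/16 so -35/32
8 of 15 · RRBBBBRB · max L -35/32 · min R -17/16 so -69/64
9 of 15 · RRBBBBRBB · max L -69/64 · min R -17/16 so -137/128
10 of 15 · RRBBBBRBBB · max L -137/128 · min R -17/16 so -273/256
11 of 15 · RRBBBBRBBBB · max L -273/256 · min R -17/16 so -545/512
12 of 15 · RRBBBBRBBBBB · max L -545/512 · min R -17/16 so -1089/1024
13 of 15 · RRBBBBRBBBBBB · max L -1089/1024 · min R -17/16 so -2177/2048
14 of 15 · RRBBBBRBBBBBBB · max L -2177/2048 · min R -17/16 so -4353/4096
15 of 15 · RRBBBBRBBBBBBBR · max L -2177/2048 · min R -4353/4096 so -8707/8192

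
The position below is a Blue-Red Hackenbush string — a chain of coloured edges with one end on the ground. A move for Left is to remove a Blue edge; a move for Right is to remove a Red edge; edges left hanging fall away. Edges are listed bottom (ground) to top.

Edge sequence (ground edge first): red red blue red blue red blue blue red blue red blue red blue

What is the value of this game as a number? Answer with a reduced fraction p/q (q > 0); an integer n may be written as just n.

-6741/4096

step 1: add red to get r; options L={ none } R={ 0 } — -1
step 2: add red to get rr; options L={ none } R={ -1,0 } — -2
step 3: add blue to get rrb; options L={ -2 } R={ -1,0 } — -3/2
step 4: add red to get rrbr; options L={ -2 } R={ -3/2,-1,0 } — -7/4
step 5: add blue to get rrbrb; options L={ -2,-7/4 } R={ -3/2,-1,0 } — -13/8
step 6: add red to get rrbrbr; options L={ -2,-7/4 } R={ -13/8,-3/2,-1,0 } — -27/16
step 7: add blue to get rrbrbrb; options L={ -2,-7/4,-27/16 } R={ -13/8,-3/2,-1,0 } — -53/32
step 8: add blue to get rrbrbrbb; options L={ -2,-7/4,-27/16,-53/32 } R={ -13/8,-3/2,-1,0 } — -105/64
step 9: add red to get rrbrbrbbr; options L={ -2,-7/4,-27/16,-53/32 } R={ -105/64,-13/8,-3/2,-1,0 } — -211/128
step 10: add blue to get rrbrbrbbrb; options L={ -2,-7/4,-27/16,-53/32,-211/128 } R={ -105/64,-13/8,-3/2,-1,0 } — -421/256
step 11: add red to get rrbrbrbbrbr; options L={ -2,-7/4,-27/16,-53/32,-211/128 } R={ -421/256,-105/64,-13/8,-3/2,-1,0 } — -843/512
step 12: add blue to get rrbrbrbbrbrb; options L={ -2,-7/4,-27/16,-53/32,-211/128,-843/512 } R={ -421/256,-105/64,-13/8,-3/2,-1,0 } — -1685/1024
step 13: add red to get rrbrbrbbrbrbr; options L={ -2,-7/4,-27/16,-53/32,-211/128,-843/512 } R={ -1685/1024,-421/256,-105/64,-13/8,-3/2,-1,0 } — -3371/2048
step 14: add blue to get rrbrbrbbrbrbrb; options L={ -2,-7/4,-27/16,-53/32,-211/128,-843/512,-3371/2048 } R={ -1685/1024,-421/256,-105/64,-13/8,-3/2,-1,0 } — -6741/4096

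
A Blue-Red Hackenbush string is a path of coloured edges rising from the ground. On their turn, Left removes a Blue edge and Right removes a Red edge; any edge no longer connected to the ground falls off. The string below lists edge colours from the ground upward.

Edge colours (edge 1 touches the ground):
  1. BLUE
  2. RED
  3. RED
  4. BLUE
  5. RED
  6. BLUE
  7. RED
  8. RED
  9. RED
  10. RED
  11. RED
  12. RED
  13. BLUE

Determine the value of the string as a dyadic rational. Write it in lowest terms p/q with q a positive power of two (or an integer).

1283/4096

Recurse on prefixes of the 13-edge string BLUE RED RED BLUE RED BLUE RED RED RED RED RED RED BLUE:
edge 1 of 13 (BLUE): { 0 | — } so 1
edge 2 of 13 (RED): { 0 | 1 } so 1/2
edge 3 of 13 (RED): { 0 | 1/2,1 } so 1/4
edge 4 of 13 (BLUE): { 0,1/4 | 1/2,1 } so 3/8
edge 5 of 13 (RED): { 0,1/4 | 3/8,1/2,1 } so 5/16
edge 6 of 13 (BLUE): { 0,1/4,5/16 | 3/8,1/2,1 } so 11/32
edge 7 of 13 (RED): { 0,1/4,5/16 | 11/32,3/8,1/2,1 } so 21/64
edge 8 of 13 (RED): { 0,1/4,5/16 | 21/64,11/32,3/8,1/2,1 } so 41/128
edge 9 of 13 (RED): { 0,1/4,5/16 | 41/128,21/64,11/32,3/8,1/2,1 } so 81/256
edge 10 of 13 (RED): { 0,1/4,5/16 | 81/256,41/128,21/64,11/32,3/8,1/2,1 } so 161/512
edge 11 of 13 (RED): { 0,1/4,5/16 | 161/512,81/256,41/128,21/64,11/32,3/8,1/2,1 } so 321/1024
edge 12 of 13 (RED): { 0,1/4,5/16 | 321/1024,161/512,81/256,41/128,21/64,11/32,3/8,1/2,1 } so 641/2048
edge 13 of 13 (BLUE): { 0,1/4,5/16,641/2048 | 321/1024,161/512,81/256,41/128,21/64,11/32,3/8,1/2,1 } so 1283/4096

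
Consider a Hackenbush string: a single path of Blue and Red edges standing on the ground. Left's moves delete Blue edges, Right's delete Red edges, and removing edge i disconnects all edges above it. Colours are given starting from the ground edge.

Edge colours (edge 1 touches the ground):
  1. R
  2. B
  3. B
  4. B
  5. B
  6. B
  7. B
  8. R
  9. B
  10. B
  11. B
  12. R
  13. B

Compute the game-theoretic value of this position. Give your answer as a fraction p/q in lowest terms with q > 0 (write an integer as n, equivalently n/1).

Build val(s[:k]) for k = 1..13, string s = R B B B B B B R B B B R B.
R: Left { · }, Right { 0 } so simplest -1
RB: Left { -1 }, Right { 0 } so simplest -1/2
RBB: Left { -1,-1/2 }, Right { 0 } so simplest -1/4
RBBB: Left { -1,-1/2,-1/4 }, Right { 0 } so simplest -1/8
RBBBB: Left { -1,-1/2,-1/4,-1/8 }, Right { 0 } so simplest -1/16
RBBBBB: Left { -1,-1/2,-1/4,-1/8,-1/16 }, Right { 0 } so simplest -1/32
RBBBBBB: Left { -1,-1/2,-1/4,-1/8,-1/16,-1/32 }, Right { 0 } so simplest -1/64
RBBBBBBR: Left { -1,-1/2,-1/4,-1/8,-1/16,-1/32 }, Right { -1/64,0 } so simplest -3/128
RBBBBBBRB: Left { -1,-1/2,-1/4,-1/8,-1/16,-1/32,-3/128 }, Right { -1/64,0 } so simplest -5/256
RBBBBBBRBB: Left { -1,-1/2,-1/4,-1/8,-1/16,-1/32,-3/128,-5/256 }, Right { -1/64,0 } so simplest -9/512
RBBBBBBRBBB: Left { -1,-1/2,-1/4,-1/8,-1/16,-1/32,-3/128,-5/256,-9/512 }, Right { -1/64,0 } so simplest -17/1024
RBBBBBBRBBBR: Left { -1,-1/2,-1/4,-1/8,-1/16,-1/32,-3/128,-5/256,-9/512 }, Right { -17/1024,-1/64,0 } so simplest -35/2048
RBBBBBBRBBBRB: Left { -1,-1/2,-1/4,-1/8,-1/16,-1/32,-3/128,-5/256,-9/512,-35/2048 }, Right { -17/1024,-1/64,0 } so simplest -69/4096

-69/4096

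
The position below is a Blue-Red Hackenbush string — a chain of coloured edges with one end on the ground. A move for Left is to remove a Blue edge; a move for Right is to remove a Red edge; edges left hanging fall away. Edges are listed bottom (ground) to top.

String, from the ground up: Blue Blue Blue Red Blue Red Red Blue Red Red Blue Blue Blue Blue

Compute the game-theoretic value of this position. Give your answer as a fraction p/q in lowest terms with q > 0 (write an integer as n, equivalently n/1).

g(B) = { 0 | (no moves) } -> 1
g(BB) = { 0 1 | (no moves) } -> 2
g(BBB) = { 0 1 2 | (no moves) } -> 3
g(BBBR) = { 0 1 2 | 3 } -> 5/2
g(BBBRB) = { 0 1 2 5/2 | 3 } -> 11/4
g(BBBRBR) = { 0 1 2 5/2 | 11/4 3 } -> 21/8
g(BBBRBRR) = { 0 1 2 5/2 | 21/8 11/4 3 } -> 41/16
g(BBBRBRRB) = { 0 1 2 5/2 41/16 | 21/8 11/4 3 } -> 83/32
g(BBBRBRRBR) = { 0 1 2 5/2 41/16 | 83/32 21/8 11/4 3 } -> 165/64
g(BBBRBRRBRR) = { 0 1 2 5/2 41/16 | 165/64 83/32 21/8 11/4 3 } -> 329/128
g(BBBRBRRBRRB) = { 0 1 2 5/2 41/16 329/128 | 165/64 83/32 21/8 11/4 3 } -> 659/256
g(BBBRBRRBRRBB) = { 0 1 2 5/2 41/16 329/128 659/256 | 165/64 83/32 21/8 11/4 3 } -> 1319/512
g(BBBRBRRBRRBBB) = { 0 1 2 5/2 41/16 329/128 659/256 1319/512 | 165/64 83/32 21/8 11/4 3 } -> 2639/1024
g(BBBRBRRBRRBBBB) = { 0 1 2 5/2 41/16 329/128 659/256 1319/512 2639/1024 | 165/64 83/32 21/8 11/4 3 } -> 5279/2048

5279/2048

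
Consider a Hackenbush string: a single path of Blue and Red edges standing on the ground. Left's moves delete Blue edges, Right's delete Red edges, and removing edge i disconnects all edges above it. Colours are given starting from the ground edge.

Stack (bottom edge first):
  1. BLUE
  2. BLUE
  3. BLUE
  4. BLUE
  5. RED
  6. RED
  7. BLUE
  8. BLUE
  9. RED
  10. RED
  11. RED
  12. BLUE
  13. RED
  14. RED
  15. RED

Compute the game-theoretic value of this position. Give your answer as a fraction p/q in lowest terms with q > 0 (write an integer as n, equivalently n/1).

6929/2048

Build G(s[:k]) for k = 1..15, string s = BLUE BLUE BLUE BLUE RED RED BLUE BLUE RED RED RED BLUE RED RED RED.
step 1: add BLUE to get B; options L={ 0 } R={ · } → 1
step 2: add BLUE to get BB; options L={ 0, 1 } R={ · } → 2
step 3: add BLUE to get BBB; options L={ 0, 1, 2 } R={ · } → 3
step 4: add BLUE to get BBBB; options L={ 0, 1, 2, 3 } R={ · } → 4
step 5: add RED to get BBBBR; options L={ 0, 1, 2, 3 } R={ 4 } → 7/2
step 6: add RED to get BBBBRR; options L={ 0, 1, 2, 3 } R={ 7/2, 4 } → 13/4
step 7: add BLUE to get BBBBRRB; options L={ 0, 1, 2, 3, 13/4 } R={ 7/2, 4 } → 27/8
step 8: add BLUE to get BBBBRRBB; options L={ 0, 1, 2, 3, 13/4, 27/8 } R={ 7/2, 4 } → 55/16
step 9: add RED to get BBBBRRBBR; options L={ 0, 1, 2, 3, 13/4, 27/8 } R={ 55/16, 7/2, 4 } → 109/32
step 10: add RED to get BBBBRRBBRR; options L={ 0, 1, 2, 3, 13/4, 27/8 } R={ 109/32, 55/16, 7/2, 4 } → 217/64
step 11: add RED to get BBBBRRBBRRR; options L={ 0, 1, 2, 3, 13/4, 27/8 } R={ 217/64, 109/32, 55/16, 7/2, 4 } → 433/128
step 12: add BLUE to get BBBBRRBBRRRB; options L={ 0, 1, 2, 3, 13/4, 27/8, 433/128 } R={ 217/64, 109/32, 55/16, 7/2, 4 } → 867/256
step 13: add RED to get BBBBRRBBRRRBR; options L={ 0, 1, 2, 3, 13/4, 27/8, 433/128 } R={ 867/256, 217/64, 109/32, 55/16, 7/2, 4 } → 1733/512
step 14: add RED to get BBBBRRBBRRRBRR; options L={ 0, 1, 2, 3, 13/4, 27/8, 433/128 } R={ 1733/512, 867/256, 217/64, 109/32, 55/16, 7/2, 4 } → 3465/1024
step 15: add RED to get BBBBRRBBRRRBRRR; options L={ 0, 1, 2, 3, 13/4, 27/8, 433/128 } R={ 3465/1024, 1733/512, 867/256, 217/64, 109/32, 55/16, 7/2, 4 } → 6929/2048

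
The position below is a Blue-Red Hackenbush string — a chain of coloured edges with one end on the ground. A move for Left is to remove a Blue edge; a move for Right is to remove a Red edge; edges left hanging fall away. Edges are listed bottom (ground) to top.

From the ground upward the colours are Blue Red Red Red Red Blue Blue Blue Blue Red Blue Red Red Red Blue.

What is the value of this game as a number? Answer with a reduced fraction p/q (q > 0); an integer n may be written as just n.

1955/16384

Build v(s[:k]) for k = 1..15, string s = Blue Red Red Red Red Blue Blue Blue Blue Red Blue Red Red Red Blue.
step 1: add Blue to get B; options L={ 0 } R={  } → 1
step 2: add Red to get BR; options L={ 0 } R={ 1 } → 1/2
step 3: add Red to get BRR; options L={ 0 } R={ 1/2; 1 } → 1/4
step 4: add Red to get BRRR; options L={ 0 } R={ 1/4; 1/2; 1 } → 1/8
step 5: add Red to get BRRRR; options L={ 0 } R={ 1/8; 1/4; 1/2; 1 } → 1/16
step 6: add Blue to get BRRRRB; options L={ 0; 1/16 } R={ 1/8; 1/4; 1/2; 1 } → 3/32
step 7: add Blue to get BRRRRBB; options L={ 0; 1/16; 3/32 } R={ 1/8; 1/4; 1/2; 1 } → 7/64
step 8: add Blue to get BRRRRBBB; options L={ 0; 1/16; 3/32; 7/64 } R={ 1/8; 1/4; 1/2; 1 } → 15/128
step 9: add Blue to get BRRRRBBBB; options L={ 0; 1/16; 3/32; 7/64; 15/128 } R={ 1/8; 1/4; 1/2; 1 } → 31/256
step 10: add Red to get BRRRRBBBBR; options L={ 0; 1/16; 3/32; 7/64; 15/128 } R={ 31/256; 1/8; 1/4; 1/2; 1 } → 61/512
step 11: add Blue to get BRRRRBBBBRB; options L={ 0; 1/16; 3/32; 7/64; 15/128; 61/512 } R={ 31/256; 1/8; 1/4; 1/2; 1 } → 123/1024
step 12: add Red to get BRRRRBBBBRBR; options L={ 0; 1/16; 3/32; 7/64; 15/128; 61/512 } R={ 123/1024; 31/256; 1/8; 1/4; 1/2; 1 } → 245/2048
step 13: add Red to get BRRRRBBBBRBRR; options L={ 0; 1/16; 3/32; 7/64; 15/128; 61/512 } R={ 245/2048; 123/1024; 31/256; 1/8; 1/4; 1/2; 1 } → 489/4096
step 14: add Red to get BRRRRBBBBRBRRR; options L={ 0; 1/16; 3/32; 7/64; 15/128; 61/512 } R={ 489/4096; 245/2048; 123/1024; 31/256; 1/8; 1/4; 1/2; 1 } → 977/8192
step 15: add Blue to get BRRRRBBBBRBRRRB; options L={ 0; 1/16; 3/32; 7/64; 15/128; 61/512; 977/8192 } R={ 489/4096; 245/2048; 123/1024; 31/256; 1/8; 1/4; 1/2; 1 } → 1955/16384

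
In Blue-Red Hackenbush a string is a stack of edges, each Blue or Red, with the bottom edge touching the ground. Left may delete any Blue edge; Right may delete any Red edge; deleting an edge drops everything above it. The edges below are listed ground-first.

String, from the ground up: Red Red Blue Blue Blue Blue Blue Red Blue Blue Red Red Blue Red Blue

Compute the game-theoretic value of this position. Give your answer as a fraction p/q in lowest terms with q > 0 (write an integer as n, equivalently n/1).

g(R) = { — | 0 } gives -1
g(RR) = { — | -1 0 } gives -2
g(RRB) = { -2 | -1 0 } gives -3/2
g(RRBB) = { -2 -3/2 | -1 0 } gives -5/4
g(RRBBB) = { -2 -3/2 -5/4 | -1 0 } gives -9/8
g(RRBBBB) = { -2 -3/2 -5/4 -9/8 | -1 0 } gives -17/16
g(RRBBBBB) = { -2 -3/2 -5/4 -9/8 -17/16 | -1 0 } gives -33/32
g(RRBBBBBR) = { -2 -3/2 -5/4 -9/8 -17/16 | -33/32 -1 0 } gives -67/64
g(RRBBBBBRB) = { -2 -3/2 -5/4 -9/8 -17/16 -67/64 | -33/32 -1 0 } gives -133/128
g(RRBBBBBRBB) = { -2 -3/2 -5/4 -9/8 -17/16 -67/64 -133/128 | -33/32 -1 0 } gives -265/256
g(RRBBBBBRBBR) = { -2 -3/2 -5/4 -9/8 -17/16 -67/64 -133/128 | -265/256 -33/32 -1 0 } gives -531/512
g(RRBBBBBRBBRR) = { -2 -3/2 -5/4 -9/8 -17/16 -67/64 -133/128 | -531/512 -265/256 -33/32 -1 0 } gives -1063/1024
g(RRBBBBBRBBRRB) = { -2 -3/2 -5/4 -9/8 -17/16 -67/64 -133/128 -1063/1024 | -531/512 -265/256 -33/32 -1 0 } gives -2125/2048
g(RRBBBBBRBBRRBR) = { -2 -3/2 -5/4 -9/8 -17/16 -67/64 -133/128 -1063/1024 | -2125/2048 -531/512 -265/256 -33/32 -1 0 } gives -4251/4096
g(RRBBBBBRBBRRBRB) = { -2 -3/2 -5/4 -9/8 -17/16 -67/64 -133/128 -1063/1024 -4251/4096 | -2125/2048 -531/512 -265/256 -33/32 -1 0 } gives -8501/8192

-8501/8192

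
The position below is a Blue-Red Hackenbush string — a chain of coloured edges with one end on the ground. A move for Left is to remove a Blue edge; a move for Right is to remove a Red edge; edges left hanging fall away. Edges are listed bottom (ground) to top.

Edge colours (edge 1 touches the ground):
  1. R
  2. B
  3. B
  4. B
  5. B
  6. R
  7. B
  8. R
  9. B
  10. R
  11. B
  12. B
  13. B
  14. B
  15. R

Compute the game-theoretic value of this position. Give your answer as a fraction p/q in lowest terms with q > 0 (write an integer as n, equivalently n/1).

Build g(s[:k]) for k = 1..15, string s = R B B B B R B R B R B B B B R.
g(R) = { (no moves) | 0 } → -1
g(RB) = { -1 | 0 } → -1/2
g(RBB) = { -1; -1/2 | 0 } → -1/4
g(RBBB) = { -1; -1/2; -1/4 | 0 } → -1/8
g(RBBBB) = { -1; -1/2; -1/4; -1/8 | 0 } → -1/16
g(RBBBBR) = { -1; -1/2; -1/4; -1/8 | -1/16; 0 } → -3/32
g(RBBBBRB) = { -1; -1/2; -1/4; -1/8; -3/32 | -1/16; 0 } → -5/64
g(RBBBBRBR) = { -1; -1/2; -1/4; -1/8; -3/32 | -5/64; -1/16; 0 } → -11/128
g(RBBBBRBRB) = { -1; -1/2; -1/4; -1/8; -3/32; -11/128 | -5/64; -1/16; 0 } → -21/256
g(RBBBBRBRBR) = { -1; -1/2; -1/4; -1/8; -3/32; -11/128 | -21/256; -5/64; -1/16; 0 } → -43/512
g(RBBBBRBRBRB) = { -1; -1/2; -1/4; -1/8; -3/32; -11/128; -43/512 | -21/256; -5/64; -1/16; 0 } → -85/1024
g(RBBBBRBRBRBB) = { -1; -1/2; -1/4; -1/8; -3/32; -11/128; -43/512; -85/1024 | -21/256; -5/64; -1/16; 0 } → -169/2048
g(RBBBBRBRBRBBB) = { -1; -1/2; -1/4; -1/8; -3/32; -11/128; -43/512; -85/1024; -169/2048 | -21/256; -5/64; -1/16; 0 } → -337/4096
g(RBBBBRBRBRBBBB) = { -1; -1/2; -1/4; -1/8; -3/32; -11/128; -43/512; -85/1024; -169/2048; -337/4096 | -21/256; -5/64; -1/16; 0 } → -673/8192
g(RBBBBRBRBRBBBBR) = { -1; -1/2; -1/4; -1/8; -3/32; -11/128; -43/512; -85/1024; -169/2048; -337/4096 | -673/8192; -21/256; -5/64; -1/16; 0 } → -1347/16384

-1347/16384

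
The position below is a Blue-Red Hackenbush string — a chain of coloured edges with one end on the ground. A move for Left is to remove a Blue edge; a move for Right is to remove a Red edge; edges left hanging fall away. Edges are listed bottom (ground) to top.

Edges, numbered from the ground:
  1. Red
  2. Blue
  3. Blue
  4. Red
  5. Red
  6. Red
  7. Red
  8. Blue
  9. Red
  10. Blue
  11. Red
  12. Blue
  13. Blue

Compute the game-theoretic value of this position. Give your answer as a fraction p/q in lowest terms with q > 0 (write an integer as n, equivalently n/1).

-1961/4096

R: Left { · }, Right { 0 } ⇒ simplest -1
RB: Left { -1 }, Right { 0 } ⇒ simplest -1/2
RBB: Left { -1 -1/2 }, Right { 0 } ⇒ simplest -1/4
RBBR: Left { -1 -1/2 }, Right { -1/4 0 } ⇒ simplest -3/8
RBBRR: Left { -1 -1/2 }, Right { -3/8 -1/4 0 } ⇒ simplest -7/16
RBBRRR: Left { -1 -1/2 }, Right { -7/16 -3/8 -1/4 0 } ⇒ simplest -15/32
RBBRRRR: Left { -1 -1/2 }, Right { -15/32 -7/16 -3/8 -1/4 0 } ⇒ simplest -31/64
RBBRRRRB: Left { -1 -1/2 -31/64 }, Right { -15/32 -7/16 -3/8 -1/4 0 } ⇒ simplest -61/128
RBBRRRRBR: Left { -1 -1/2 -31/64 }, Right { -61/128 -15/32 -7/16 -3/8 -1/4 0 } ⇒ simplest -123/256
RBBRRRRBRB: Left { -1 -1/2 -31/64 -123/256 }, Right { -61/128 -15/32 -7/16 -3/8 -1/4 0 } ⇒ simplest -245/512
RBBRRRRBRBR: Left { -1 -1/2 -31/64 -123/256 }, Right { -245/512 -61/128 -15/32 -7/16 -3/8 -1/4 0 } ⇒ simplest -491/1024
RBBRRRRBRBRB: Left { -1 -1/2 -31/64 -123/256 -491/1024 }, Right { -245/512 -61/128 -15/32 -7/16 -3/8 -1/4 0 } ⇒ simplest -981/2048
RBBRRRRBRBRBB: Left { -1 -1/2 -31/64 -123/256 -491/1024 -981/2048 }, Right { -245/512 -61/128 -15/32 -7/16 -3/8 -1/4 0 } ⇒ simplest -1961/4096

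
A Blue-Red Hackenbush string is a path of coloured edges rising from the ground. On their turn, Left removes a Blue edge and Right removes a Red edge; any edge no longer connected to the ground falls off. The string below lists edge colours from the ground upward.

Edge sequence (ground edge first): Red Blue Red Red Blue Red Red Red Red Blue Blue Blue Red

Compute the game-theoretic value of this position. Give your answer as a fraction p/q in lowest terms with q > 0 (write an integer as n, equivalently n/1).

-3555/4096

Recurse on prefixes of the 13-edge string Red Blue Red Red Blue Red Red Red Red Blue Blue Blue Red:
v(R) = { (no moves) | 0 } so -1
v(RB) = { -1 | 0 } so -1/2
v(RBR) = { -1 | -1/2, 0 } so -3/4
v(RBRR) = { -1 | -3/4, -1/2, 0 } so -7/8
v(RBRRB) = { -1, -7/8 | -3/4, -1/2, 0 } so -13/16
v(RBRRBR) = { -1, -7/8 | -13/16, -3/4, -1/2, 0 } so -27/32
v(RBRRBRR) = { -1, -7/8 | -27/32, -13/16, -3/4, -1/2, 0 } so -55/64
v(RBRRBRRR) = { -1, -7/8 | -55/64, -27/32, -13/16, -3/4, -1/2, 0 } so -111/128
v(RBRRBRRRR) = { -1, -7/8 | -111/128, -55/64, -27/32, -13/16, -3/4, -1/2, 0 } so -223/256
v(RBRRBRRRRB) = { -1, -7/8, -223/256 | -111/128, -55/64, -27/32, -13/16, -3/4, -1/2, 0 } so -445/512
v(RBRRBRRRRBB) = { -1, -7/8, -223/256, -445/512 | -111/128, -55/64, -27/32, -13/16, -3/4, -1/2, 0 } so -889/1024
v(RBRRBRRRRBBB) = { -1, -7/8, -223/256, -445/512, -889/1024 | -111/128, -55/64, -27/32, -13/16, -3/4, -1/2, 0 } so -1777/2048
v(RBRRBRRRRBBBR) = { -1, -7/8, -223/256, -445/512, -889/1024 | -1777/2048, -111/128, -55/64, -27/32, -13/16, -3/4, -1/2, 0 } so -3555/4096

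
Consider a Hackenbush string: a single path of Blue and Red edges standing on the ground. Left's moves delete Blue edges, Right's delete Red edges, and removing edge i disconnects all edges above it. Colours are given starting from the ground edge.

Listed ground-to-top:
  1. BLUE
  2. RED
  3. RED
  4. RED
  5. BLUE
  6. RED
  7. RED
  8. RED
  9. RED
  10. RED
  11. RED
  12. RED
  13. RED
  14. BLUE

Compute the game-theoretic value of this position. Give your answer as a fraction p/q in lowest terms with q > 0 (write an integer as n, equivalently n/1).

1027/8192

B: Left { 0 }, Right { none } so simplest 1
BR: Left { 0 }, Right { 1 } so simplest 1/2
BRR: Left { 0 }, Right { 1/2, 1 } so simplest 1/4
BRRR: Left { 0 }, Right { 1/4, 1/2, 1 } so simplest 1/8
BRRRB: Left { 0, 1/8 }, Right { 1/4, 1/2, 1 } so simplest 3/16
BRRRBR: Left { 0, 1/8 }, Right { 3/16, 1/4, 1/2, 1 } so simplest 5/32
BRRRBRR: Left { 0, 1/8 }, Right { 5/32, 3/16, 1/4, 1/2, 1 } so simplest 9/64
BRRRBRRR: Left { 0, 1/8 }, Right { 9/64, 5/32, 3/16, 1/4, 1/2, 1 } so simplest 17/128
BRRRBRRRR: Left { 0, 1/8 }, Right { 17/128, 9/64, 5/32, 3/16, 1/4, 1/2, 1 } so simplest 33/256
BRRRBRRRRR: Left { 0, 1/8 }, Right { 33/256, 17/128, 9/64, 5/32, 3/16, 1/4, 1/2, 1 } so simplest 65/512
BRRRBRRRRRR: Left { 0, 1/8 }, Right { 65/512, 33/256, 17/128, 9/64, 5/32, 3/16, 1/4, 1/2, 1 } so simplest 129/1024
BRRRBRRRRRRR: Left { 0, 1/8 }, Right { 129/1024, 65/512, 33/256, 17/128, 9/64, 5/32, 3/16, 1/4, 1/2, 1 } so simplest 257/2048
BRRRBRRRRRRRR: Left { 0, 1/8 }, Right { 257/2048, 129/1024, 65/512, 33/256, 17/128, 9/64, 5/32, 3/16, 1/4, 1/2, 1 } so simplest 513/4096
BRRRBRRRRRRRRB: Left { 0, 1/8, 513/4096 }, Right { 257/2048, 129/1024, 65/512, 33/256, 17/128, 9/64, 5/32, 3/16, 1/4, 1/2, 1 } so simplest 1027/8192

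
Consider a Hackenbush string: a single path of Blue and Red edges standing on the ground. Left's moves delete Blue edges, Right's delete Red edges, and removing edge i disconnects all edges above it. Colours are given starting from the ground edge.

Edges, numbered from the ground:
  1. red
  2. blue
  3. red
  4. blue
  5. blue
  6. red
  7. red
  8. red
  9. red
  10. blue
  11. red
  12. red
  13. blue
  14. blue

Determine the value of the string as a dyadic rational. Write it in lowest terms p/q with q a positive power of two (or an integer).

value_1 [r]  L=[·]  R=[0]  so -1
value_2 [rb]  L=[-1]  R=[0]  so -1/2
value_3 [rbr]  L=[-1]  R=[-1/2, 0]  so -3/4
value_4 [rbrb]  L=[-1, -3/4]  R=[-1/2, 0]  so -5/8
value_5 [rbrbb]  L=[-1, -3/4, -5/8]  R=[-1/2, 0]  so -9/16
value_6 [rbrbbr]  L=[-1, -3/4, -5/8]  R=[-9/16, -1/2, 0]  so -19/32
value_7 [rbrbbrr]  L=[-1, -3/4, -5/8]  R=[-19/32, -9/16, -1/2, 0]  so -39/64
value_8 [rbrbbrrr]  L=[-1, -3/4, -5/8]  R=[-39/64, -19/32, -9/16, -1/2, 0]  so -79/128
value_9 [rbrbbrrrr]  L=[-1, -3/4, -5/8]  R=[-79/128, -39/64, -19/32, -9/16, -1/2, 0]  so -159/256
value_10 [rbrbbrrrrb]  L=[-1, -3/4, -5/8, -159/256]  R=[-79/128, -39/64, -19/32, -9/16, -1/2, 0]  so -317/512
value_11 [rbrbbrrrrbr]  L=[-1, -3/4, -5/8, -159/256]  R=[-317/512, -79/128, -39/64, -19/32, -9/16, -1/2, 0]  so -635/1024
value_12 [rbrbbrrrrbrr]  L=[-1, -3/4, -5/8, -159/256]  R=[-635/1024, -317/512, -79/128, -39/64, -19/32, -9/16, -1/2, 0]  so -1271/2048
value_13 [rbrbbrrrrbrrb]  L=[-1, -3/4, -5/8, -159/256, -1271/2048]  R=[-635/1024, -317/512, -79/128, -39/64, -19/32, -9/16, -1/2, 0]  so -2541/4096
value_14 [rbrbbrrrrbrrbb]  L=[-1, -3/4, -5/8, -159/256, -1271/2048, -2541/4096]  R=[-635/1024, -317/512, -79/128, -39/64, -19/32, -9/16, -1/2, 0]  so -5081/8192

-5081/8192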